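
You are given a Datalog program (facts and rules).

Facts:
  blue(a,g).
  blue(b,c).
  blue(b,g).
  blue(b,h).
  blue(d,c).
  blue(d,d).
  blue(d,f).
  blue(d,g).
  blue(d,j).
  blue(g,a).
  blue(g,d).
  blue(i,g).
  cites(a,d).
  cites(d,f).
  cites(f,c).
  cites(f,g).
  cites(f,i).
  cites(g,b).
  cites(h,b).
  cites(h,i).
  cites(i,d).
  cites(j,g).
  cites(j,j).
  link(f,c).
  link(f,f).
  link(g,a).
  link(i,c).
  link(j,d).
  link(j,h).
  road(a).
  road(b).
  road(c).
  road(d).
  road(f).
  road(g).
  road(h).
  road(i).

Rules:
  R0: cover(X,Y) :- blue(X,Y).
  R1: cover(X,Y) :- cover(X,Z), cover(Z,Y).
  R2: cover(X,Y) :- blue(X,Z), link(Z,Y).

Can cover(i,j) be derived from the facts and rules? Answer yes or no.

round 1: derive cover(a,g) via R0 from blue(a,g)
round 1: derive cover(b,c) via R0 from blue(b,c)
round 1: derive cover(b,g) via R0 from blue(b,g)
round 1: derive cover(b,h) via R0 from blue(b,h)
round 1: derive cover(d,c) via R0 from blue(d,c)
round 1: derive cover(d,d) via R0 from blue(d,d)
round 1: derive cover(d,f) via R0 from blue(d,f)
round 1: derive cover(d,g) via R0 from blue(d,g)
round 1: derive cover(d,j) via R0 from blue(d,j)
round 1: derive cover(g,a) via R0 from blue(g,a)
round 1: derive cover(g,d) via R0 from blue(g,d)
round 1: derive cover(i,g) via R0 from blue(i,g)
round 1: derive cover(a,a) via R2 from blue(a,g), link(g,a)
round 1: derive cover(b,a) via R2 from blue(b,g), link(g,a)
round 1: derive cover(d,a) via R2 from blue(d,g), link(g,a)
round 1: derive cover(d,h) via R2 from blue(d,j), link(j,h)
round 1: derive cover(i,a) via R2 from blue(i,g), link(g,a)
round 2: derive cover(a,d) via R1 from cover(a,g), cover(g,d)
round 2: derive cover(b,d) via R1 from cover(b,g), cover(g,d)
round 2: derive cover(g,c) via R1 from cover(g,d), cover(d,c)
round 2: derive cover(g,f) via R1 from cover(g,d), cover(d,f)
round 2: derive cover(g,g) via R1 from cover(g,a), cover(a,g)
round 2: derive cover(g,h) via R1 from cover(g,d), cover(d,h)
round 2: derive cover(g,j) via R1 from cover(g,d), cover(d,j)
round 2: derive cover(i,d) via R1 from cover(i,g), cover(g,d)
round 3: derive cover(a,c) via R1 from cover(a,d), cover(d,c)
round 3: derive cover(a,f) via R1 from cover(a,d), cover(d,f)
round 3: derive cover(a,h) via R1 from cover(a,d), cover(d,h)
round 3: derive cover(a,j) via R1 from cover(a,d), cover(d,j)
round 3: derive cover(b,f) via R1 from cover(b,d), cover(d,f)
round 3: derive cover(b,j) via R1 from cover(b,d), cover(d,j)
round 3: derive cover(i,c) via R1 from cover(i,d), cover(d,c)
round 3: derive cover(i,f) via R1 from cover(i,d), cover(d,f)
round 3: derive cover(i,h) via R1 from cover(i,d), cover(d,h)
round 3: derive cover(i,j) via R1 from cover(i,d), cover(d,j)

yes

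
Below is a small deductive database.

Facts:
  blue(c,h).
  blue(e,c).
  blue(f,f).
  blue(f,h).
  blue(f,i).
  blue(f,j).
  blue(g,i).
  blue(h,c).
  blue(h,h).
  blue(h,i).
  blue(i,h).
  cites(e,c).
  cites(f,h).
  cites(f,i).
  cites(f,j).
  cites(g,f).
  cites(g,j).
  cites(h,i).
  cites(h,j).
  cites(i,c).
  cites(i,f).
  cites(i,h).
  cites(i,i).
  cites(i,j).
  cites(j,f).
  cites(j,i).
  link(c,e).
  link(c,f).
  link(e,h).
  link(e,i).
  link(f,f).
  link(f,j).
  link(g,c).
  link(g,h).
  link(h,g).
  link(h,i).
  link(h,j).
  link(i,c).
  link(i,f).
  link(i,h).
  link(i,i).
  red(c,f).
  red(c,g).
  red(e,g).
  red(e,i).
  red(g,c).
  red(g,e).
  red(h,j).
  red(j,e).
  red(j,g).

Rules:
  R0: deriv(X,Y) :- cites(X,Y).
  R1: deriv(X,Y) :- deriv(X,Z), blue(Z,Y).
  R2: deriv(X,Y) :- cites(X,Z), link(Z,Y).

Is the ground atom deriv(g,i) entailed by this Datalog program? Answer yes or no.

yes

round 1: derive deriv(e,c) via R0 from cites(e,c)
round 1: derive deriv(f,h) via R0 from cites(f,h)
round 1: derive deriv(f,i) via R0 from cites(f,i)
round 1: derive deriv(f,j) via R0 from cites(f,j)
round 1: derive deriv(g,f) via R0 from cites(g,f)
round 1: derive deriv(g,j) via R0 from cites(g,j)
round 1: derive deriv(h,i) via R0 from cites(h,i)
round 1: derive deriv(h,j) via R0 from cites(h,j)
round 1: derive deriv(i,c) via R0 from cites(i,c)
round 1: derive deriv(i,f) via R0 from cites(i,f)
round 1: derive deriv(i,h) via R0 from cites(i,h)
round 1: derive deriv(i,i) via R0 from cites(i,i)
round 1: derive deriv(i,j) via R0 from cites(i,j)
round 1: derive deriv(j,f) via R0 from cites(j,f)
round 1: derive deriv(j,i) via R0 from cites(j,i)
round 1: derive deriv(e,e) via R2 from cites(e,c), link(c,e)
round 1: derive deriv(e,f) via R2 from cites(e,c), link(c,f)
round 1: derive deriv(f,c) via R2 from cites(f,i), link(i,c)
round 1: derive deriv(f,f) via R2 from cites(f,i), link(i,f)
round 1: derive deriv(f,g) via R2 from cites(f,h), link(h,g)
round 1: derive deriv(h,c) via R2 from cites(h,i), link(i,c)
round 1: derive deriv(h,f) via R2 from cites(h,i), link(i,f)
round 1: derive deriv(h,h) via R2 from cites(h,i), link(i,h)
round 1: derive deriv(i,e) via R2 from cites(i,c), link(c,e)
round 1: derive deriv(i,g) via R2 from cites(i,h), link(h,g)
round 1: derive deriv(j,c) via R2 from cites(j,i), link(i,c)
round 1: derive deriv(j,h) via R2 from cites(j,i), link(i,h)
round 1: derive deriv(j,j) via R2 from cites(j,f), link(f,j)
round 2: derive deriv(e,h) via R1 from deriv(e,c), blue(c,h)
round 2: derive deriv(e,i) via R1 from deriv(e,f), blue(f,i)
round 2: derive deriv(e,j) via R1 from deriv(e,f), blue(f,j)
round 2: derive deriv(g,h) via R1 from deriv(g,f), blue(f,h)
round 2: derive deriv(g,i) via R1 from deriv(g,f), blue(f,i)
round 3: derive deriv(g,c) via R1 from deriv(g,h), blue(h,c)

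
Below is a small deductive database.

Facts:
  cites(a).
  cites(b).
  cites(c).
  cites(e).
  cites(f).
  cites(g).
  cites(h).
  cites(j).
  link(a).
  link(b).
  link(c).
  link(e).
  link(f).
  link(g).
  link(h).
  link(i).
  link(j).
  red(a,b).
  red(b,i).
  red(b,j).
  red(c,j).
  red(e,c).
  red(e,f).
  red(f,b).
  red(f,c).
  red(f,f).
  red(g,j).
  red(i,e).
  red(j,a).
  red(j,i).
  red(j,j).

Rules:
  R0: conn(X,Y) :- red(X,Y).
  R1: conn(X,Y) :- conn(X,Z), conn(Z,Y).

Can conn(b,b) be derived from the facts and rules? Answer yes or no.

yes

round 1: derive conn(a,b) via R0 from red(a,b)
round 1: derive conn(b,i) via R0 from red(b,i)
round 1: derive conn(b,j) via R0 from red(b,j)
round 1: derive conn(c,j) via R0 from red(c,j)
round 1: derive conn(e,c) via R0 from red(e,c)
round 1: derive conn(e,f) via R0 from red(e,f)
round 1: derive conn(f,b) via R0 from red(f,b)
round 1: derive conn(f,c) via R0 from red(f,c)
round 1: derive conn(f,f) via R0 from red(f,f)
round 1: derive conn(g,j) via R0 from red(g,j)
round 1: derive conn(i,e) via R0 from red(i,e)
round 1: derive conn(j,a) via R0 from red(j,a)
round 1: derive conn(j,i) via R0 from red(j,i)
round 1: derive conn(j,j) via R0 from red(j,j)
round 2: derive conn(a,i) via R1 from conn(a,b), conn(b,i)
round 2: derive conn(a,j) via R1 from conn(a,b), conn(b,j)
round 2: derive conn(b,a) via R1 from conn(b,j), conn(j,a)
round 2: derive conn(b,e) via R1 from conn(b,i), conn(i,e)
round 2: derive conn(c,a) via R1 from conn(c,j), conn(j,a)
round 2: derive conn(c,i) via R1 from conn(c,j), conn(j,i)
round 2: derive conn(e,b) via R1 from conn(e,f), conn(f,b)
round 2: derive conn(e,j) via R1 from conn(e,c), conn(c,j)
round 2: derive conn(f,i) via R1 from conn(f,b), conn(b,i)
round 2: derive conn(f,j) via R1 from conn(f,b), conn(b,j)
round 2: derive conn(g,a) via R1 from conn(g,j), conn(j,a)
round 2: derive conn(g,i) via R1 from conn(g,j), conn(j,i)
round 2: derive conn(i,c) via R1 from conn(i,e), conn(e,c)
round 2: derive conn(i,f) via R1 from conn(i,e), conn(e,f)
round 2: derive conn(j,b) via R1 from conn(j,a), conn(a,b)
round 2: derive conn(j,e) via R1 from conn(j,i), conn(i,e)
round 3: derive conn(a,a) via R1 from conn(a,b), conn(b,a)
round 3: derive conn(a,c) via R1 from conn(a,i), conn(i,c)
round 3: derive conn(a,e) via R1 from conn(a,b), conn(b,e)
round 3: derive conn(a,f) via R1 from conn(a,i), conn(i,f)
round 3: derive conn(b,b) via R1 from conn(b,a), conn(a,b)
round 3: derive conn(b,c) via R1 from conn(b,e), conn(e,c)
round 3: derive conn(b,f) via R1 from conn(b,e), conn(e,f)
round 3: derive conn(c,b) via R1 from conn(c,a), conn(a,b)
round 3: derive conn(c,c) via R1 from conn(c,i), conn(i,c)
round 3: derive conn(c,e) via R1 from conn(c,i), conn(i,e)
round 3: derive conn(c,f) via R1 from conn(c,i), conn(i,f)
round 3: derive conn(e,a) via R1 from conn(e,b), conn(b,a)
round 3: derive conn(e,e) via R1 from conn(e,b), conn(b,e)
round 3: derive conn(e,i) via R1 from conn(e,b), conn(b,i)
round 3: derive conn(f,a) via R1 from conn(f,b), conn(b,a)
round 3: derive conn(f,e) via R1 from conn(f,b), conn(b,e)
round 3: derive conn(g,b) via R1 from conn(g,a), conn(a,b)
round 3: derive conn(g,c) via R1 from conn(g,i), conn(i,c)
round 3: derive conn(g,e) via R1 from conn(g,i), conn(i,e)
round 3: derive conn(g,f) via R1 from conn(g,i), conn(i,f)
round 3: derive conn(i,a) via R1 from conn(i,c), conn(c,a)
round 3: derive conn(i,b) via R1 from conn(i,e), conn(e,b)
round 3: derive conn(i,i) via R1 from conn(i,c), conn(c,i)
round 3: derive conn(i,j) via R1 from conn(i,c), conn(c,j)
round 3: derive conn(j,c) via R1 from conn(j,e), conn(e,c)
round 3: derive conn(j,f) via R1 from conn(j,e), conn(e,f)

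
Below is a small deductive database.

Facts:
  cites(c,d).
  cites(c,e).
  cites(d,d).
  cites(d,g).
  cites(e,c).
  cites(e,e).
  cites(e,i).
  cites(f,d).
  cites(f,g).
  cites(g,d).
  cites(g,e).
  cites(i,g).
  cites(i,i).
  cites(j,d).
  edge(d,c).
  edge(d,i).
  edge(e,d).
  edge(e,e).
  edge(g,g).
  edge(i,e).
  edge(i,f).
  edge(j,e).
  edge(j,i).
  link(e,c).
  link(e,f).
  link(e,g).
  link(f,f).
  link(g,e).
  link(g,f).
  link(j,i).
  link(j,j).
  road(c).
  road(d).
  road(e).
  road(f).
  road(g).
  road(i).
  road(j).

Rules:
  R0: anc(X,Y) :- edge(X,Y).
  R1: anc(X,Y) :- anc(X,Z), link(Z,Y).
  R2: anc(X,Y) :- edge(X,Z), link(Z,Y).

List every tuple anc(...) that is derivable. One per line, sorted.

anc(d,c)
anc(d,i)
anc(e,c)
anc(e,d)
anc(e,e)
anc(e,f)
anc(e,g)
anc(g,c)
anc(g,e)
anc(g,f)
anc(g,g)
anc(i,c)
anc(i,e)
anc(i,f)
anc(i,g)
anc(j,c)
anc(j,e)
anc(j,f)
anc(j,g)
anc(j,i)

round 1: derive anc(d,c) via R0 from edge(d,c)
round 1: derive anc(d,i) via R0 from edge(d,i)
round 1: derive anc(e,d) via R0 from edge(e,d)
round 1: derive anc(e,e) via R0 from edge(e,e)
round 1: derive anc(g,g) via R0 from edge(g,g)
round 1: derive anc(i,e) via R0 from edge(i,e)
round 1: derive anc(i,f) via R0 from edge(i,f)
round 1: derive anc(j,e) via R0 from edge(j,e)
round 1: derive anc(j,i) via R0 from edge(j,i)
round 1: derive anc(e,c) via R2 from edge(e,e), link(e,c)
round 1: derive anc(e,f) via R2 from edge(e,e), link(e,f)
round 1: derive anc(e,g) via R2 from edge(e,e), link(e,g)
round 1: derive anc(g,e) via R2 from edge(g,g), link(g,e)
round 1: derive anc(g,f) via R2 from edge(g,g), link(g,f)
round 1: derive anc(i,c) via R2 from edge(i,e), link(e,c)
round 1: derive anc(i,g) via R2 from edge(i,e), link(e,g)
round 1: derive anc(j,c) via R2 from edge(j,e), link(e,c)
round 1: derive anc(j,f) via R2 from edge(j,e), link(e,f)
round 1: derive anc(j,g) via R2 from edge(j,e), link(e,g)
round 2: derive anc(g,c) via R1 from anc(g,e), link(e,c)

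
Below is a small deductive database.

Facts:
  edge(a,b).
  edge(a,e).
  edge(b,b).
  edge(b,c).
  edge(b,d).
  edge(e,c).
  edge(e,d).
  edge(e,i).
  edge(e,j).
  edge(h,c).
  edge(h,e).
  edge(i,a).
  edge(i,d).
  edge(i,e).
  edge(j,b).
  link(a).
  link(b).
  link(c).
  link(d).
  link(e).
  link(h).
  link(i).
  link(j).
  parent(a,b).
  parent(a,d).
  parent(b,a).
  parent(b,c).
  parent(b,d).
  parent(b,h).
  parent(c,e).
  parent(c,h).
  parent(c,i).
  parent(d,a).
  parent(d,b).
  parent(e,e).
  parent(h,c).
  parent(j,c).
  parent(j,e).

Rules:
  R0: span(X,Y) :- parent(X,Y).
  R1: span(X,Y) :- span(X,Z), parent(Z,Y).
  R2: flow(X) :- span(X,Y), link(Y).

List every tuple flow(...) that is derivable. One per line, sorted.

round 1: derive span(a,b) via R0 from parent(a,b)
round 1: derive span(a,d) via R0 from parent(a,d)
round 1: derive span(b,a) via R0 from parent(b,a)
round 1: derive span(b,c) via R0 from parent(b,c)
round 1: derive span(b,d) via R0 from parent(b,d)
round 1: derive span(b,h) via R0 from parent(b,h)
round 1: derive span(c,e) via R0 from parent(c,e)
round 1: derive span(c,h) via R0 from parent(c,h)
round 1: derive span(c,i) via R0 from parent(c,i)
round 1: derive span(d,a) via R0 from parent(d,a)
round 1: derive span(d,b) via R0 from parent(d,b)
round 1: derive span(e,e) via R0 from parent(e,e)
round 1: derive span(h,c) via R0 from parent(h,c)
round 1: derive span(j,c) via R0 from parent(j,c)
round 1: derive span(j,e) via R0 from parent(j,e)
round 2: derive span(a,a) via R1 from span(a,b), parent(b,a)
round 2: derive span(a,c) via R1 from span(a,b), parent(b,c)
round 2: derive span(a,h) via R1 from span(a,b), parent(b,h)
round 2: derive span(b,b) via R1 from span(b,a), parent(a,b)
round 2: derive span(b,e) via R1 from span(b,c), parent(c,e)
round 2: derive span(b,i) via R1 from span(b,c), parent(c,i)
round 2: derive span(c,c) via R1 from span(c,h), parent(h,c)
round 2: derive span(d,c) via R1 from span(d,b), parent(b,c)
round 2: derive span(d,d) via R1 from span(d,a), parent(a,d)
round 2: derive span(d,h) via R1 from span(d,b), parent(b,h)
round 2: derive span(h,e) via R1 from span(h,c), parent(c,e)
round 2: derive span(h,h) via R1 from span(h,c), parent(c,h)
round 2: derive span(h,i) via R1 from span(h,c), parent(c,i)
round 2: derive span(j,h) via R1 from span(j,c), parent(c,h)
round 2: derive span(j,i) via R1 from span(j,c), parent(c,i)
round 2: derive flow(a) via R2 from span(a,b), link(b)
round 2: derive flow(b) via R2 from span(b,a), link(a)
round 2: derive flow(c) via R2 from span(c,e), link(e)
round 2: derive flow(d) via R2 from span(d,a), link(a)
round 2: derive flow(e) via R2 from span(e,e), link(e)
round 2: derive flow(h) via R2 from span(h,c), link(c)
round 2: derive flow(j) via R2 from span(j,c), link(c)
round 3: derive span(a,e) via R1 from span(a,c), parent(c,e)
round 3: derive span(a,i) via R1 from span(a,c), parent(c,i)
round 3: derive span(d,e) via R1 from span(d,c), parent(c,e)
round 3: derive span(d,i) via R1 from span(d,c), parent(c,i)

flow(a)
flow(b)
flow(c)
flow(d)
flow(e)
flow(h)
flow(j)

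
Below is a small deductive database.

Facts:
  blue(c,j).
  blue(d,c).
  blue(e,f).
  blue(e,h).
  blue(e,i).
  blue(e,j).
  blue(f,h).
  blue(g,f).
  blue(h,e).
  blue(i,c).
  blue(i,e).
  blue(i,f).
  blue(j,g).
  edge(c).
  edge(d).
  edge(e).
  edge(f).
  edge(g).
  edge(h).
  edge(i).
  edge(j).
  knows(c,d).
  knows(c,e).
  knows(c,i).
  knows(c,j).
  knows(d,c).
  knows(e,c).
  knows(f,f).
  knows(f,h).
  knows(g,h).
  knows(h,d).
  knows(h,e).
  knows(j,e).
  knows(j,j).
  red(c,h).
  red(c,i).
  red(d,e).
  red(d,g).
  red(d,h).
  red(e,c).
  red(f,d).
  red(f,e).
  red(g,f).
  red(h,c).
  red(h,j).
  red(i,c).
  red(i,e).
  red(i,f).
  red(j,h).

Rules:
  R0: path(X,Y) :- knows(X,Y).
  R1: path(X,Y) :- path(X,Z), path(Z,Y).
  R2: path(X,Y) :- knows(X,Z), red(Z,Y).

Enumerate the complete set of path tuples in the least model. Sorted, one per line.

path(c,c)
path(c,d)
path(c,e)
path(c,f)
path(c,g)
path(c,h)
path(c,i)
path(c,j)
path(d,c)
path(d,d)
path(d,e)
path(d,f)
path(d,g)
path(d,h)
path(d,i)
path(d,j)
path(e,c)
path(e,d)
path(e,e)
path(e,f)
path(e,g)
path(e,h)
path(e,i)
path(e,j)
path(f,c)
path(f,d)
path(f,e)
path(f,f)
path(f,g)
path(f,h)
path(f,i)
path(f,j)
path(g,c)
path(g,d)
path(g,e)
path(g,f)
path(g,g)
path(g,h)
path(g,i)
path(g,j)
path(h,c)
path(h,d)
path(h,e)
path(h,f)
path(h,g)
path(h,h)
path(h,i)
path(h,j)
path(j,c)
path(j,d)
path(j,e)
path(j,f)
path(j,g)
path(j,h)
path(j,i)
path(j,j)

round 1: derive path(c,d) via R0 from knows(c,d)
round 1: derive path(c,e) via R0 from knows(c,e)
round 1: derive path(c,i) via R0 from knows(c,i)
round 1: derive path(c,j) via R0 from knows(c,j)
round 1: derive path(d,c) via R0 from knows(d,c)
round 1: derive path(e,c) via R0 from knows(e,c)
round 1: derive path(f,f) via R0 from knows(f,f)
round 1: derive path(f,h) via R0 from knows(f,h)
round 1: derive path(g,h) via R0 from knows(g,h)
round 1: derive path(h,d) via R0 from knows(h,d)
round 1: derive path(h,e) via R0 from knows(h,e)
round 1: derive path(j,e) via R0 from knows(j,e)
round 1: derive path(j,j) via R0 from knows(j,j)
round 1: derive path(c,c) via R2 from knows(c,e), red(e,c)
round 1: derive path(c,f) via R2 from knows(c,i), red(i,f)
round 1: derive path(c,g) via R2 from knows(c,d), red(d,g)
round 1: derive path(c,h) via R2 from knows(c,d), red(d,h)
round 1: derive path(d,h) via R2 from knows(d,c), red(c,h)
round 1: derive path(d,i) via R2 from knows(d,c), red(c,i)
round 1: derive path(e,h) via R2 from knows(e,c), red(c,h)
round 1: derive path(e,i) via R2 from knows(e,c), red(c,i)
round 1: derive path(f,c) via R2 from knows(f,h), red(h,c)
round 1: derive path(f,d) via R2 from knows(f,f), red(f,d)
round 1: derive path(f,e) via R2 from knows(f,f), red(f,e)
round 1: derive path(f,j) via R2 from knows(f,h), red(h,j)
round 1: derive path(g,c) via R2 from knows(g,h), red(h,c)
round 1: derive path(g,j) via R2 from knows(g,h), red(h,j)
round 1: derive path(h,c) via R2 from knows(h,e), red(e,c)
round 1: derive path(h,g) via R2 from knows(h,d), red(d,g)
round 1: derive path(h,h) via R2 from knows(h,d), red(d,h)
round 1: derive path(j,c) via R2 from knows(j,e), red(e,c)
round 1: derive path(j,h) via R2 from knows(j,j), red(j,h)
round 2: derive path(d,d) via R1 from path(d,c), path(c,d)
round 2: derive path(d,e) via R1 from path(d,c), path(c,e)
round 2: derive path(d,f) via R1 from path(d,c), path(c,f)
round 2: derive path(d,g) via R1 from path(d,c), path(c,g)
round 2: derive path(d,j) via R1 from path(d,c), path(c,j)
round 2: derive path(e,d) via R1 from path(e,c), path(c,d)
round 2: derive path(e,e) via R1 from path(e,c), path(c,e)
round 2: derive path(e,f) via R1 from path(e,c), path(c,f)
round 2: derive path(e,g) via R1 from path(e,c), path(c,g)
round 2: derive path(e,j) via R1 from path(e,c), path(c,j)
round 2: derive path(f,g) via R1 from path(f,c), path(c,g)
round 2: derive path(f,i) via R1 from path(f,c), path(c,i)
round 2: derive path(g,d) via R1 from path(g,c), path(c,d)
round 2: derive path(g,e) via R1 from path(g,c), path(c,e)
round 2: derive path(g,f) via R1 from path(g,c), path(c,f)
round 2: derive path(g,g) via R1 from path(g,c), path(c,g)
round 2: derive path(g,i) via R1 from path(g,c), path(c,i)
round 2: derive path(h,f) via R1 from path(h,c), path(c,f)
round 2: derive path(h,i) via R1 from path(h,c), path(c,i)
round 2: derive path(h,j) via R1 from path(h,c), path(c,j)
round 2: derive path(j,d) via R1 from path(j,c), path(c,d)
round 2: derive path(j,f) via R1 from path(j,c), path(c,f)
round 2: derive path(j,g) via R1 from path(j,c), path(c,g)
round 2: derive path(j,i) via R1 from path(j,c), path(c,i)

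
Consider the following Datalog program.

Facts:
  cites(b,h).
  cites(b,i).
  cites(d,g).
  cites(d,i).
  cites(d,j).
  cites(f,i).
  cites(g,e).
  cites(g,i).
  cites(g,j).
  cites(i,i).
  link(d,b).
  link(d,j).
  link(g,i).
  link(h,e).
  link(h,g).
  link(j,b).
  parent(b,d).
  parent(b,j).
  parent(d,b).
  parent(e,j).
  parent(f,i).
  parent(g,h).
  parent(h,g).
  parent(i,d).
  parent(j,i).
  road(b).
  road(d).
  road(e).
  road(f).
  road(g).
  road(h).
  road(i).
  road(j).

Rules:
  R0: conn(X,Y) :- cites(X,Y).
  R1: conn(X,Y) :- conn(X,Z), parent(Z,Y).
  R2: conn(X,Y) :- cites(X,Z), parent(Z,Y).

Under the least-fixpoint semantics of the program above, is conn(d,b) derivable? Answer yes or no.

round 1: derive conn(b,h) via R0 from cites(b,h)
round 1: derive conn(b,i) via R0 from cites(b,i)
round 1: derive conn(d,g) via R0 from cites(d,g)
round 1: derive conn(d,i) via R0 from cites(d,i)
round 1: derive conn(d,j) via R0 from cites(d,j)
round 1: derive conn(f,i) via R0 from cites(f,i)
round 1: derive conn(g,e) via R0 from cites(g,e)
round 1: derive conn(g,i) via R0 from cites(g,i)
round 1: derive conn(g,j) via R0 from cites(g,j)
round 1: derive conn(i,i) via R0 from cites(i,i)
round 1: derive conn(b,d) via R2 from cites(b,i), parent(i,d)
round 1: derive conn(b,g) via R2 from cites(b,h), parent(h,g)
round 1: derive conn(d,d) via R2 from cites(d,i), parent(i,d)
round 1: derive conn(d,h) via R2 from cites(d,g), parent(g,h)
round 1: derive conn(f,d) via R2 from cites(f,i), parent(i,d)
round 1: derive conn(g,d) via R2 from cites(g,i), parent(i,d)
round 1: derive conn(i,d) via R2 from cites(i,i), parent(i,d)
round 2: derive conn(b,b) via R1 from conn(b,d), parent(d,b)
round 2: derive conn(d,b) via R1 from conn(d,d), parent(d,b)
round 2: derive conn(f,b) via R1 from conn(f,d), parent(d,b)
round 2: derive conn(g,b) via R1 from conn(g,d), parent(d,b)
round 2: derive conn(i,b) via R1 from conn(i,d), parent(d,b)
round 3: derive conn(b,j) via R1 from conn(b,b), parent(b,j)
round 3: derive conn(f,j) via R1 from conn(f,b), parent(b,j)
round 3: derive conn(i,j) via R1 from conn(i,b), parent(b,j)

yes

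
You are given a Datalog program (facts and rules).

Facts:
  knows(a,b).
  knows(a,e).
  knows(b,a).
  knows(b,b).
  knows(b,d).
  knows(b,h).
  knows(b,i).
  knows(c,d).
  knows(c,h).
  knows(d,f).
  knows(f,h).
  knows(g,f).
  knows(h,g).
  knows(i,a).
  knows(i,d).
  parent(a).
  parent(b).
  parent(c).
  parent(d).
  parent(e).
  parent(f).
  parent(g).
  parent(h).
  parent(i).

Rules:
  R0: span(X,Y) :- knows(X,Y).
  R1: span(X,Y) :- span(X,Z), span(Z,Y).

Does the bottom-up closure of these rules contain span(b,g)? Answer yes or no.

yes

round 1: derive span(a,b) via R0 from knows(a,b)
round 1: derive span(a,e) via R0 from knows(a,e)
round 1: derive span(b,a) via R0 from knows(b,a)
round 1: derive span(b,b) via R0 from knows(b,b)
round 1: derive span(b,d) via R0 from knows(b,d)
round 1: derive span(b,h) via R0 from knows(b,h)
round 1: derive span(b,i) via R0 from knows(b,i)
round 1: derive span(c,d) via R0 from knows(c,d)
round 1: derive span(c,h) via R0 from knows(c,h)
round 1: derive span(d,f) via R0 from knows(d,f)
round 1: derive span(f,h) via R0 from knows(f,h)
round 1: derive span(g,f) via R0 from knows(g,f)
round 1: derive span(h,g) via R0 from knows(h,g)
round 1: derive span(i,a) via R0 from knows(i,a)
round 1: derive span(i,d) via R0 from knows(i,d)
round 2: derive span(a,a) via R1 from span(a,b), span(b,a)
round 2: derive span(a,d) via R1 from span(a,b), span(b,d)
round 2: derive span(a,h) via R1 from span(a,b), span(b,h)
round 2: derive span(a,i) via R1 from span(a,b), span(b,i)
round 2: derive span(b,e) via R1 from span(b,a), span(a,e)
round 2: derive span(b,f) via R1 from span(b,d), span(d,f)
round 2: derive span(b,g) via R1 from span(b,h), span(h,g)
round 2: derive span(c,f) via R1 from span(c,d), span(d,f)
round 2: derive span(c,g) via R1 from span(c,h), span(h,g)
round 2: derive span(d,h) via R1 from span(d,f), span(f,h)
round 2: derive span(f,g) via R1 from span(f,h), span(h,g)
round 2: derive span(g,h) via R1 from span(g,f), span(f,h)
round 2: derive span(h,f) via R1 from span(h,g), span(g,f)
round 2: derive span(i,b) via R1 from span(i,a), span(a,b)
round 2: derive span(i,e) via R1 from span(i,a), span(a,e)
round 2: derive span(i,f) via R1 from span(i,d), span(d,f)
round 3: derive span(a,f) via R1 from span(a,b), span(b,f)
round 3: derive span(a,g) via R1 from span(a,b), span(b,g)
round 3: derive span(d,g) via R1 from span(d,f), span(f,g)
round 3: derive span(f,f) via R1 from span(f,g), span(g,f)
round 3: derive span(g,g) via R1 from span(g,f), span(f,g)
round 3: derive span(h,h) via R1 from span(h,f), span(f,h)
round 3: derive span(i,g) via R1 from span(i,b), span(b,g)
round 3: derive span(i,h) via R1 from span(i,a), span(a,h)
round 3: derive span(i,i) via R1 from span(i,a), span(a,i)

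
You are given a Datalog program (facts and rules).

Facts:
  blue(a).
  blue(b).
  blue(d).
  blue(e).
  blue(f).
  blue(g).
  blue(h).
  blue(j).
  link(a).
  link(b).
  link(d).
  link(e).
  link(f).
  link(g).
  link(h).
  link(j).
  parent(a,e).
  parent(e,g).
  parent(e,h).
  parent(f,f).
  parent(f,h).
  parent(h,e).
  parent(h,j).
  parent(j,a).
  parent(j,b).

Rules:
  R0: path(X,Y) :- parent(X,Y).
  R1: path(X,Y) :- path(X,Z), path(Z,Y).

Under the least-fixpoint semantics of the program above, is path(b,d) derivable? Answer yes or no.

round 1: derive path(a,e) via R0 from parent(a,e)
round 1: derive path(e,g) via R0 from parent(e,g)
round 1: derive path(e,h) via R0 from parent(e,h)
round 1: derive path(f,f) via R0 from parent(f,f)
round 1: derive path(f,h) via R0 from parent(f,h)
round 1: derive path(h,e) via R0 from parent(h,e)
round 1: derive path(h,j) via R0 from parent(h,j)
round 1: derive path(j,a) via R0 from parent(j,a)
round 1: derive path(j,b) via R0 from parent(j,b)
round 2: derive path(a,g) via R1 from path(a,e), path(e,g)
round 2: derive path(a,h) via R1 from path(a,e), path(e,h)
round 2: derive path(e,e) via R1 from path(e,h), path(h,e)
round 2: derive path(e,j) via R1 from path(e,h), path(h,j)
round 2: derive path(f,e) via R1 from path(f,h), path(h,e)
round 2: derive path(f,j) via R1 from path(f,h), path(h,j)
round 2: derive path(h,a) via R1 from path(h,j), path(j,a)
round 2: derive path(h,b) via R1 from path(h,j), path(j,b)
round 2: derive path(h,g) via R1 from path(h,e), path(e,g)
round 2: derive path(h,h) via R1 from path(h,e), path(e,h)
round 2: derive path(j,e) via R1 from path(j,a), path(a,e)
round 3: derive path(a,a) via R1 from path(a,h), path(h,a)
round 3: derive path(a,b) via R1 from path(a,h), path(h,b)
round 3: derive path(a,j) via R1 from path(a,e), path(e,j)
round 3: derive path(e,a) via R1 from path(e,h), path(h,a)
round 3: derive path(e,b) via R1 from path(e,h), path(h,b)
round 3: derive path(f,a) via R1 from path(f,h), path(h,a)
round 3: derive path(f,b) via R1 from path(f,h), path(h,b)
round 3: derive path(f,g) via R1 from path(f,e), path(e,g)
round 3: derive path(j,g) via R1 from path(j,a), path(a,g)
round 3: derive path(j,h) via R1 from path(j,a), path(a,h)
round 3: derive path(j,j) via R1 from path(j,e), path(e,j)

no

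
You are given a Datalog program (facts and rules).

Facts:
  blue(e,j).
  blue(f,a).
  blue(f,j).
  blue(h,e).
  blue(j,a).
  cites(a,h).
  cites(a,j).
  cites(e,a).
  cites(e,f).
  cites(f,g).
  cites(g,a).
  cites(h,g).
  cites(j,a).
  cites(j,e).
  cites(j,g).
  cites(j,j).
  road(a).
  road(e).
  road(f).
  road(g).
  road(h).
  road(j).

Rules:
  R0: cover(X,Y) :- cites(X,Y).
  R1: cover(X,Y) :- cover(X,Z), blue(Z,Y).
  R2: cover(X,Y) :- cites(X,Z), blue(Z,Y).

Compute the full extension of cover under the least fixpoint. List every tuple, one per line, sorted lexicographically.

round 1: derive cover(a,h) via R0 from cites(a,h)
round 1: derive cover(a,j) via R0 from cites(a,j)
round 1: derive cover(e,a) via R0 from cites(e,a)
round 1: derive cover(e,f) via R0 from cites(e,f)
round 1: derive cover(f,g) via R0 from cites(f,g)
round 1: derive cover(g,a) via R0 from cites(g,a)
round 1: derive cover(h,g) via R0 from cites(h,g)
round 1: derive cover(j,a) via R0 from cites(j,a)
round 1: derive cover(j,e) via R0 from cites(j,e)
round 1: derive cover(j,g) via R0 from cites(j,g)
round 1: derive cover(j,j) via R0 from cites(j,j)
round 1: derive cover(a,a) via R2 from cites(a,j), blue(j,a)
round 1: derive cover(a,e) via R2 from cites(a,h), blue(h,e)
round 1: derive cover(e,j) via R2 from cites(e,f), blue(f,j)

cover(a,a)
cover(a,e)
cover(a,h)
cover(a,j)
cover(e,a)
cover(e,f)
cover(e,j)
cover(f,g)
cover(g,a)
cover(h,g)
cover(j,a)
cover(j,e)
cover(j,g)
cover(j,j)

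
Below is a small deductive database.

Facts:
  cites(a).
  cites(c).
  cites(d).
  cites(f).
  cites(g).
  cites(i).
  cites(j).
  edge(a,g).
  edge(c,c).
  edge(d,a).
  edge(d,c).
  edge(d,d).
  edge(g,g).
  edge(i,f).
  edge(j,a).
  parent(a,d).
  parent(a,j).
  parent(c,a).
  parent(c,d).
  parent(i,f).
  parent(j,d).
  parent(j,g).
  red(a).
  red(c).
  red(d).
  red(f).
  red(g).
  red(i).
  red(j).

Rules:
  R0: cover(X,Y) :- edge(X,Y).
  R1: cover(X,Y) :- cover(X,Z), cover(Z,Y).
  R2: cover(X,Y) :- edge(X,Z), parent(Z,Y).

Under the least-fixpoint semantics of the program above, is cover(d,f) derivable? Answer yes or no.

round 1: derive cover(a,g) via R0 from edge(a,g)
round 1: derive cover(c,c) via R0 from edge(c,c)
round 1: derive cover(d,a) via R0 from edge(d,a)
round 1: derive cover(d,c) via R0 from edge(d,c)
round 1: derive cover(d,d) via R0 from edge(d,d)
round 1: derive cover(g,g) via R0 from edge(g,g)
round 1: derive cover(i,f) via R0 from edge(i,f)
round 1: derive cover(j,a) via R0 from edge(j,a)
round 1: derive cover(c,a) via R2 from edge(c,c), parent(c,a)
round 1: derive cover(c,d) via R2 from edge(c,c), parent(c,d)
round 1: derive cover(d,j) via R2 from edge(d,a), parent(a,j)
round 1: derive cover(j,d) via R2 from edge(j,a), parent(a,d)
round 1: derive cover(j,j) via R2 from edge(j,a), parent(a,j)
round 2: derive cover(c,g) via R1 from cover(c,a), cover(a,g)
round 2: derive cover(c,j) via R1 from cover(c,d), cover(d,j)
round 2: derive cover(d,g) via R1 from cover(d,a), cover(a,g)
round 2: derive cover(j,c) via R1 from cover(j,d), cover(d,c)
round 2: derive cover(j,g) via R1 from cover(j,a), cover(a,g)

no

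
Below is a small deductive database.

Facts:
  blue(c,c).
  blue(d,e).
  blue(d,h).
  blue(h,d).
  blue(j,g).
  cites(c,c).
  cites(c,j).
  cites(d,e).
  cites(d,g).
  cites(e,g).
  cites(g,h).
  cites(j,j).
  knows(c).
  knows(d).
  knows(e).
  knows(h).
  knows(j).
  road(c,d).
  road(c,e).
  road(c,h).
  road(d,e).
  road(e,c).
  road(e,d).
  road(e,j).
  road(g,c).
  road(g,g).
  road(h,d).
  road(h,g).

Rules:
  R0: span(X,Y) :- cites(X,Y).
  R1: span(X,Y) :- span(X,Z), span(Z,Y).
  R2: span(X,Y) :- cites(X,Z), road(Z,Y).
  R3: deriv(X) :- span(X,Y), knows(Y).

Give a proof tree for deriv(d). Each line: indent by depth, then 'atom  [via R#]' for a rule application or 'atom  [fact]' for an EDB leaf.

round 1: derive span(c,c) via R0 from cites(c,c)
round 1: derive span(c,j) via R0 from cites(c,j)
round 1: derive span(d,e) via R0 from cites(d,e)
round 1: derive span(d,g) via R0 from cites(d,g)
round 1: derive span(e,g) via R0 from cites(e,g)
round 1: derive span(g,h) via R0 from cites(g,h)
round 1: derive span(j,j) via R0 from cites(j,j)
round 1: derive span(c,d) via R2 from cites(c,c), road(c,d)
round 1: derive span(c,e) via R2 from cites(c,c), road(c,e)
round 1: derive span(c,h) via R2 from cites(c,c), road(c,h)
round 1: derive span(d,c) via R2 from cites(d,e), road(e,c)
round 1: derive span(d,d) via R2 from cites(d,e), road(e,d)
round 1: derive span(d,j) via R2 from cites(d,e), road(e,j)
round 1: derive span(e,c) via R2 from cites(e,g), road(g,c)
round 1: derive span(g,d) via R2 from cites(g,h), road(h,d)
round 1: derive span(g,g) via R2 from cites(g,h), road(h,g)
round 2: derive span(c,g) via R1 from span(c,d), span(d,g)
round 2: derive span(d,h) via R1 from span(d,c), span(c,h)
round 2: derive span(e,d) via R1 from span(e,c), span(c,d)
round 2: derive span(e,e) via R1 from span(e,c), span(c,e)
round 2: derive span(e,h) via R1 from span(e,c), span(c,h)
round 2: derive span(e,j) via R1 from span(e,c), span(c,j)
round 2: derive span(g,c) via R1 from span(g,d), span(d,c)
round 2: derive span(g,e) via R1 from span(g,d), span(d,e)
round 2: derive span(g,j) via R1 from span(g,d), span(d,j)
round 2: derive deriv(c) via R3 from span(c,c), knows(c)
round 2: derive deriv(d) via R3 from span(d,c), knows(c)
round 2: derive deriv(e) via R3 from span(e,c), knows(c)
round 2: derive deriv(g) via R3 from span(g,d), knows(d)
round 2: derive deriv(j) via R3 from span(j,j), knows(j)

deriv(d)  [via R3]
  span(d,c)  [via R2]
    cites(d,e)  [fact]
    road(e,c)  [fact]
  knows(c)  [fact]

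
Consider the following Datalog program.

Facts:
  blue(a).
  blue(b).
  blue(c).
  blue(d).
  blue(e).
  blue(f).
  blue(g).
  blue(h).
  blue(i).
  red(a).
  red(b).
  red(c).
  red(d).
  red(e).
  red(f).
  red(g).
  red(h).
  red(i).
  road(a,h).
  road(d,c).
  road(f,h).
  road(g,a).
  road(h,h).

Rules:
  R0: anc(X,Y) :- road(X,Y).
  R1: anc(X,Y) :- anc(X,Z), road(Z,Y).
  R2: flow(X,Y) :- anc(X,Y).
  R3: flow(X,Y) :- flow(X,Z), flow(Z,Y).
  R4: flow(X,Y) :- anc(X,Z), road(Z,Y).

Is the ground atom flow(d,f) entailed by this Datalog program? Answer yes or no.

no

round 1: derive anc(a,h) via R0 from road(a,h)
round 1: derive anc(d,c) via R0 from road(d,c)
round 1: derive anc(f,h) via R0 from road(f,h)
round 1: derive anc(g,a) via R0 from road(g,a)
round 1: derive anc(h,h) via R0 from road(h,h)
round 2: derive anc(g,h) via R1 from anc(g,a), road(a,h)
round 2: derive flow(a,h) via R2 from anc(a,h)
round 2: derive flow(d,c) via R2 from anc(d,c)
round 2: derive flow(f,h) via R2 from anc(f,h)
round 2: derive flow(g,a) via R2 from anc(g,a)
round 2: derive flow(h,h) via R2 from anc(h,h)
round 2: derive flow(g,h) via R4 from anc(g,a), road(a,h)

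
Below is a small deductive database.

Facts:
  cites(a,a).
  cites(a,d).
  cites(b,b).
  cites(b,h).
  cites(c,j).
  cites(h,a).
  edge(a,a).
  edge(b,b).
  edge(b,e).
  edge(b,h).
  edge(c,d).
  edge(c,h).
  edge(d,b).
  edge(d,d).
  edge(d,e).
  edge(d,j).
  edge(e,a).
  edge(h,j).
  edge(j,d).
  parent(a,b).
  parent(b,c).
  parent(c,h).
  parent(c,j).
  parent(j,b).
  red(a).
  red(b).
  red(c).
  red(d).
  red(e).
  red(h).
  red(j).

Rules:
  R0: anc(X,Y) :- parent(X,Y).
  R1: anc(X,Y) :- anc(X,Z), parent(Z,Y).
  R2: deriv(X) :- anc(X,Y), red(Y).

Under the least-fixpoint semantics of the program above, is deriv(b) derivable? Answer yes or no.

round 1: derive anc(a,b) via R0 from parent(a,b)
round 1: derive anc(b,c) via R0 from parent(b,c)
round 1: derive anc(c,h) via R0 from parent(c,h)
round 1: derive anc(c,j) via R0 from parent(c,j)
round 1: derive anc(j,b) via R0 from parent(j,b)
round 2: derive anc(a,c) via R1 from anc(a,b), parent(b,c)
round 2: derive anc(b,h) via R1 from anc(b,c), parent(c,h)
round 2: derive anc(b,j) via R1 from anc(b,c), parent(c,j)
round 2: derive anc(c,b) via R1 from anc(c,j), parent(j,b)
round 2: derive anc(j,c) via R1 from anc(j,b), parent(b,c)
round 2: derive deriv(a) via R2 from anc(a,b), red(b)
round 2: derive deriv(b) via R2 from anc(b,c), red(c)
round 2: derive deriv(c) via R2 from anc(c,h), red(h)
round 2: derive deriv(j) via R2 from anc(j,b), red(b)
round 3: derive anc(a,h) via R1 from anc(a,c), parent(c,h)
round 3: derive anc(a,j) via R1 from anc(a,c), parent(c,j)
round 3: derive anc(b,b) via R1 from anc(b,j), parent(j,b)
round 3: derive anc(c,c) via R1 from anc(c,b), parent(b,c)
round 3: derive anc(j,h) via R1 from anc(j,c), parent(c,h)
round 3: derive anc(j,j) via R1 from anc(j,c), parent(c,j)

yes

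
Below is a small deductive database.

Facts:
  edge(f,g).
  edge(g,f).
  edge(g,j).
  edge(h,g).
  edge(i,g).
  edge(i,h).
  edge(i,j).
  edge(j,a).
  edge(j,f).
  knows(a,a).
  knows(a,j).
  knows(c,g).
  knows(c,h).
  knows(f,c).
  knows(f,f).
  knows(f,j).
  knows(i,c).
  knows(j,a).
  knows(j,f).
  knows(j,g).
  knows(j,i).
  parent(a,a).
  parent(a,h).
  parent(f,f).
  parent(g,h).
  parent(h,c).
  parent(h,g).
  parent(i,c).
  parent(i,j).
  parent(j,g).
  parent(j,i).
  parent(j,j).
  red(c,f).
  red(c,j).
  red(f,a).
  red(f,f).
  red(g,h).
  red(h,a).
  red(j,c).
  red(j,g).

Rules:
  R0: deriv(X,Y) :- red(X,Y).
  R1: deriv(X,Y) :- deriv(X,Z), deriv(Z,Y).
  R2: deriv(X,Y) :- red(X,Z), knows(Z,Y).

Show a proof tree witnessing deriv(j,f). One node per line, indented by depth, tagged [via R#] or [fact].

round 1: derive deriv(c,f) via R0 from red(c,f)
round 1: derive deriv(c,j) via R0 from red(c,j)
round 1: derive deriv(f,a) via R0 from red(f,a)
round 1: derive deriv(f,f) via R0 from red(f,f)
round 1: derive deriv(g,h) via R0 from red(g,h)
round 1: derive deriv(h,a) via R0 from red(h,a)
round 1: derive deriv(j,c) via R0 from red(j,c)
round 1: derive deriv(j,g) via R0 from red(j,g)
round 1: derive deriv(c,a) via R2 from red(c,j), knows(j,a)
round 1: derive deriv(c,c) via R2 from red(c,f), knows(f,c)
round 1: derive deriv(c,g) via R2 from red(c,j), knows(j,g)
round 1: derive deriv(c,i) via R2 from red(c,j), knows(j,i)
round 1: derive deriv(f,c) via R2 from red(f,f), knows(f,c)
round 1: derive deriv(f,j) via R2 from red(f,a), knows(a,j)
round 1: derive deriv(h,j) via R2 from red(h,a), knows(a,j)
round 1: derive deriv(j,h) via R2 from red(j,c), knows(c,h)
round 2: derive deriv(c,h) via R1 from deriv(c,g), deriv(g,h)
round 2: derive deriv(f,g) via R1 from deriv(f,c), deriv(c,g)
round 2: derive deriv(f,h) via R1 from deriv(f,j), deriv(j,h)
round 2: derive deriv(f,i) via R1 from deriv(f,c), deriv(c,i)
round 2: derive deriv(g,a) via R1 from deriv(g,h), deriv(h,a)
round 2: derive deriv(g,j) via R1 from deriv(g,h), deriv(h,j)
round 2: derive deriv(h,c) via R1 from deriv(h,j), deriv(j,c)
round 2: derive deriv(h,g) via R1 from deriv(h,j), deriv(j,g)
round 2: derive deriv(h,h) via R1 from deriv(h,j), deriv(j,h)
round 2: derive deriv(j,a) via R1 from deriv(j,c), deriv(c,a)
round 2: derive deriv(j,f) via R1 from deriv(j,c), deriv(c,f)
round 2: derive deriv(j,i) via R1 from deriv(j,c), deriv(c,i)
round 2: derive deriv(j,j) via R1 from deriv(j,c), deriv(c,j)
round 3: derive deriv(g,c) via R1 from deriv(g,h), deriv(h,c)
round 3: derive deriv(g,f) via R1 from deriv(g,j), deriv(j,f)
round 3: derive deriv(g,g) via R1 from deriv(g,h), deriv(h,g)
round 3: derive deriv(g,i) via R1 from deriv(g,j), deriv(j,i)
round 3: derive deriv(h,f) via R1 from deriv(h,c), deriv(c,f)
round 3: derive deriv(h,i) via R1 from deriv(h,c), deriv(c,i)

deriv(j,f)  [via R1]
  deriv(j,c)  [via R0]
    red(j,c)  [fact]
  deriv(c,f)  [via R0]
    red(c,f)  [fact]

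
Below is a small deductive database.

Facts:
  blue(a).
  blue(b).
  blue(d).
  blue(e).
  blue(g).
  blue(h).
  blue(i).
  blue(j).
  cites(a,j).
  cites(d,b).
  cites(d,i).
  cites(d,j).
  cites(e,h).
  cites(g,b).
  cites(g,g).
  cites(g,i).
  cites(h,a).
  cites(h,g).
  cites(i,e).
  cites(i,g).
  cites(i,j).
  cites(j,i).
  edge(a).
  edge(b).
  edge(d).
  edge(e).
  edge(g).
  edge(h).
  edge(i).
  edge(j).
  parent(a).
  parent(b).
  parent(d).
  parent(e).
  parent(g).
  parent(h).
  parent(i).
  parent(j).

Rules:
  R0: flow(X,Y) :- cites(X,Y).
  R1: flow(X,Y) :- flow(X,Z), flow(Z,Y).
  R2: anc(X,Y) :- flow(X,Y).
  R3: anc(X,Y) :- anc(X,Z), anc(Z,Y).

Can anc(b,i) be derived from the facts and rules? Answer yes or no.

no

round 1: derive flow(a,j) via R0 from cites(a,j)
round 1: derive flow(d,b) via R0 from cites(d,b)
round 1: derive flow(d,i) via R0 from cites(d,i)
round 1: derive flow(d,j) via R0 from cites(d,j)
round 1: derive flow(e,h) via R0 from cites(e,h)
round 1: derive flow(g,b) via R0 from cites(g,b)
round 1: derive flow(g,g) via R0 from cites(g,g)
round 1: derive flow(g,i) via R0 from cites(g,i)
round 1: derive flow(h,a) via R0 from cites(h,a)
round 1: derive flow(h,g) via R0 from cites(h,g)
round 1: derive flow(i,e) via R0 from cites(i,e)
round 1: derive flow(i,g) via R0 from cites(i,g)
round 1: derive flow(i,j) via R0 from cites(i,j)
round 1: derive flow(j,i) via R0 from cites(j,i)
round 2: derive flow(a,i) via R1 from flow(a,j), flow(j,i)
round 2: derive flow(d,e) via R1 from flow(d,i), flow(i,e)
round 2: derive flow(d,g) via R1 from flow(d,i), flow(i,g)
round 2: derive flow(e,a) via R1 from flow(e,h), flow(h,a)
round 2: derive flow(e,g) via R1 from flow(e,h), flow(h,g)
round 2: derive flow(g,e) via R1 from flow(g,i), flow(i,e)
round 2: derive flow(g,j) via R1 from flow(g,i), flow(i,j)
round 2: derive flow(h,b) via R1 from flow(h,g), flow(g,b)
round 2: derive flow(h,i) via R1 from flow(h,g), flow(g,i)
round 2: derive flow(h,j) via R1 from flow(h,a), flow(a,j)
round 2: derive flow(i,b) via R1 from flow(i,g), flow(g,b)
round 2: derive flow(i,h) via R1 from flow(i,e), flow(e,h)
round 2: derive flow(i,i) via R1 from flow(i,g), flow(g,i)
round 2: derive flow(j,e) via R1 from flow(j,i), flow(i,e)
round 2: derive flow(j,g) via R1 from flow(j,i), flow(i,g)
round 2: derive flow(j,j) via R1 from flow(j,i), flow(i,j)
round 2: derive anc(a,j) via R2 from flow(a,j)
round 2: derive anc(d,b) via R2 from flow(d,b)
round 2: derive anc(d,i) via R2 from flow(d,i)
round 2: derive anc(d,j) via R2 from flow(d,j)
round 2: derive anc(e,h) via R2 from flow(e,h)
round 2: derive anc(g,b) via R2 from flow(g,b)
round 2: derive anc(g,g) via R2 from flow(g,g)
round 2: derive anc(g,i) via R2 from flow(g,i)
round 2: derive anc(h,a) via R2 from flow(h,a)
round 2: derive anc(h,g) via R2 from flow(h,g)
round 2: derive anc(i,e) via R2 from flow(i,e)
round 2: derive anc(i,g) via R2 from flow(i,g)
round 2: derive anc(i,j) via R2 from flow(i,j)
round 2: derive anc(j,i) via R2 from flow(j,i)
round 3: derive flow(a,b) via R1 from flow(a,i), flow(i,b)
round 3: derive flow(a,e) via R1 from flow(a,i), flow(i,e)
round 3: derive flow(a,g) via R1 from flow(a,i), flow(i,g)
round 3: derive flow(a,h) via R1 from flow(a,i), flow(i,h)
round 3: derive flow(d,a) via R1 from flow(d,e), flow(e,a)
round 3: derive flow(d,h) via R1 from flow(d,e), flow(e,h)
round 3: derive flow(e,b) via R1 from flow(e,g), flow(g,b)
round 3: derive flow(e,e) via R1 from flow(e,g), flow(g,e)
round 3: derive flow(e,i) via R1 from flow(e,a), flow(a,i)
round 3: derive flow(e,j) via R1 from flow(e,a), flow(a,j)
round 3: derive flow(g,a) via R1 from flow(g,e), flow(e,a)
round 3: derive flow(g,h) via R1 from flow(g,e), flow(e,h)
round 3: derive flow(h,e) via R1 from flow(h,g), flow(g,e)
round 3: derive flow(h,h) via R1 from flow(h,i), flow(i,h)
round 3: derive flow(i,a) via R1 from flow(i,e), flow(e,a)
round 3: derive flow(j,a) via R1 from flow(j,e), flow(e,a)
round 3: derive flow(j,b) via R1 from flow(j,g), flow(g,b)
round 3: derive flow(j,h) via R1 from flow(j,e), flow(e,h)
round 3: derive anc(a,i) via R2 from flow(a,i)
round 3: derive anc(d,e) via R2 from flow(d,e)
round 3: derive anc(d,g) via R2 from flow(d,g)
round 3: derive anc(e,a) via R2 from flow(e,a)
round 3: derive anc(e,g) via R2 from flow(e,g)
round 3: derive anc(g,e) via R2 from flow(g,e)
round 3: derive anc(g,j) via R2 from flow(g,j)
round 3: derive anc(h,b) via R2 from flow(h,b)
round 3: derive anc(h,i) via R2 from flow(h,i)
round 3: derive anc(h,j) via R2 from flow(h,j)
round 3: derive anc(i,b) via R2 from flow(i,b)
round 3: derive anc(i,h) via R2 from flow(i,h)
round 3: derive anc(i,i) via R2 from flow(i,i)
round 3: derive anc(j,e) via R2 from flow(j,e)
round 3: derive anc(j,g) via R2 from flow(j,g)
round 3: derive anc(j,j) via R2 from flow(j,j)
round 4: derive flow(a,a) via R1 from flow(a,e), flow(e,a)
round 4: derive anc(a,b) via R2 from flow(a,b)
round 4: derive anc(a,e) via R2 from flow(a,e)
round 4: derive anc(a,g) via R2 from flow(a,g)
round 4: derive anc(a,h) via R2 from flow(a,h)
round 4: derive anc(d,a) via R2 from flow(d,a)
round 4: derive anc(d,h) via R2 from flow(d,h)
round 4: derive anc(e,b) via R2 from flow(e,b)
round 4: derive anc(e,e) via R2 from flow(e,e)
round 4: derive anc(e,i) via R2 from flow(e,i)
round 4: derive anc(e,j) via R2 from flow(e,j)
round 4: derive anc(g,a) via R2 from flow(g,a)
round 4: derive anc(g,h) via R2 from flow(g,h)
round 4: derive anc(h,e) via R2 from flow(h,e)
round 4: derive anc(h,h) via R2 from flow(h,h)
round 4: derive anc(i,a) via R2 from flow(i,a)
round 4: derive anc(j,a) via R2 from flow(j,a)
round 4: derive anc(j,b) via R2 from flow(j,b)
round 4: derive anc(j,h) via R2 from flow(j,h)
round 5: derive anc(a,a) via R2 from flow(a,a)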